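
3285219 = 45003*73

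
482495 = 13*37115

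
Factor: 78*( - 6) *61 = -28548 = -2^2*3^2*13^1*61^1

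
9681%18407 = 9681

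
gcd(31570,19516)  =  574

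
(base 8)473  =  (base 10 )315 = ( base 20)FF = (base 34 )99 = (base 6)1243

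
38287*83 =3177821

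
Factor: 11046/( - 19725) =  - 2^1*5^( - 2)*7^1= -  14/25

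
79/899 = 79/899=0.09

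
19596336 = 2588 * 7572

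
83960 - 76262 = 7698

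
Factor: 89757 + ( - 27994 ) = 13^1*4751^1 = 61763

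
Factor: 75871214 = 2^1*3361^1*11287^1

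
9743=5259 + 4484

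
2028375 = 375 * 5409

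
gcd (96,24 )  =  24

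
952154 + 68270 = 1020424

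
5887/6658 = 5887/6658 = 0.88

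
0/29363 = 0 = 0.00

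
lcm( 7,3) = 21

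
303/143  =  2+ 17/143 = 2.12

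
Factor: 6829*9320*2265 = 2^3*3^1*5^2*151^1*233^1*6829^1 = 144158824200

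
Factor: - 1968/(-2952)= 2/3 = 2^1 * 3^( - 1 )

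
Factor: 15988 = 2^2 * 7^1*571^1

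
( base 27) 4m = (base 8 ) 202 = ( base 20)6a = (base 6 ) 334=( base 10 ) 130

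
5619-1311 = 4308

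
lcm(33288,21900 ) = 832200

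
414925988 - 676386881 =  - 261460893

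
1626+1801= 3427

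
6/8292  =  1/1382 = 0.00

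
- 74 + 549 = 475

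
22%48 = 22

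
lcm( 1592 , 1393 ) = 11144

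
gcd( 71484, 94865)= 1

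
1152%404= 344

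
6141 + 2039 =8180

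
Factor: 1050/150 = 7^1  =  7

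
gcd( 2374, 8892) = 2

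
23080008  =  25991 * 888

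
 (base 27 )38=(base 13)6b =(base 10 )89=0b1011001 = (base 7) 155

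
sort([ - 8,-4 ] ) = [ - 8, -4]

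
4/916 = 1/229 = 0.00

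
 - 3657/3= - 1219 = -1219.00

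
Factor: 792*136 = 2^6*3^2 * 11^1*17^1 =107712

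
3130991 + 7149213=10280204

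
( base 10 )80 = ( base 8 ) 120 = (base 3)2222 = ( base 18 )48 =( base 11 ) 73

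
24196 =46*526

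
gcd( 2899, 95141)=1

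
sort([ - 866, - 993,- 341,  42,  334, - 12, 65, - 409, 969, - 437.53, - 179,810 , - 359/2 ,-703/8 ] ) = [ - 993, - 866, - 437.53,-409, - 341, - 359/2 , - 179, - 703/8, - 12, 42,65, 334, 810,969]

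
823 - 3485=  - 2662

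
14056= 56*251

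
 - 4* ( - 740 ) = 2960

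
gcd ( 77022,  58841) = 1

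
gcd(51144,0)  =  51144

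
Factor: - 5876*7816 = - 45926816 = -2^5*13^1*113^1 * 977^1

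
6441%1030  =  261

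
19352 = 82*236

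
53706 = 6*8951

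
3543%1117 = 192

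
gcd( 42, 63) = 21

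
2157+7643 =9800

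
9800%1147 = 624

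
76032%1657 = 1467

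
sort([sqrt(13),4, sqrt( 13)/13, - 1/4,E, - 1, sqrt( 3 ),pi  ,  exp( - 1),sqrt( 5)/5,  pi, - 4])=[ - 4 , - 1,  -  1/4, sqrt( 13 ) /13,exp( - 1 ),sqrt( 5 ) /5,sqrt( 3),E,pi,  pi, sqrt(13 ),4 ]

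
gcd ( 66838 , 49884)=2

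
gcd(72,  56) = 8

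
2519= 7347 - 4828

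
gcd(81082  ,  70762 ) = 2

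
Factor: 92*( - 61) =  - 5612= - 2^2*23^1*61^1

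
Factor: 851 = 23^1  *  37^1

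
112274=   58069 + 54205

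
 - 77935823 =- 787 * 99029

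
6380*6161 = 39307180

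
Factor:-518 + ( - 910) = - 2^2*3^1*7^1*17^1=- 1428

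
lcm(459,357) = 3213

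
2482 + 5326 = 7808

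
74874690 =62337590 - -12537100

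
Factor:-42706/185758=-163/709 = - 163^1*709^(-1 )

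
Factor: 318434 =2^1*113^1 *1409^1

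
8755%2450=1405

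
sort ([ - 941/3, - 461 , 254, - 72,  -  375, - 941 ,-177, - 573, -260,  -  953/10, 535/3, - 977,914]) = [- 977 ,-941,-573 , - 461, - 375,-941/3, - 260, - 177,-953/10, -72, 535/3 , 254, 914]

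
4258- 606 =3652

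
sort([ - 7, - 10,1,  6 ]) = [ - 10,-7, 1,6 ]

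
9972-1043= 8929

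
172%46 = 34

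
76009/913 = 76009/913= 83.25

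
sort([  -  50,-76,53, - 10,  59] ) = [-76,-50, - 10, 53,59]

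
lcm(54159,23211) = 162477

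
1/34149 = 1/34149 = 0.00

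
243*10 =2430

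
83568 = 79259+4309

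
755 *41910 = 31642050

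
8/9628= 2/2407 = 0.00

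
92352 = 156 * 592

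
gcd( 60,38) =2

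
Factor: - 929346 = - 2^1*3^1*11^1 * 14081^1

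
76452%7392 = 2532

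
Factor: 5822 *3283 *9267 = 177125972142 = 2^1 *3^1*7^2*41^1*  67^1 * 71^1 * 3089^1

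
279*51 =14229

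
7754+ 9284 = 17038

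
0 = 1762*0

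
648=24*27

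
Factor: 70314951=3^1*7^2 * 577^1*829^1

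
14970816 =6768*2212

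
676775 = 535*1265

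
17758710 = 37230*477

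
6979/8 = 872 + 3/8 = 872.38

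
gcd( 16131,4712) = 19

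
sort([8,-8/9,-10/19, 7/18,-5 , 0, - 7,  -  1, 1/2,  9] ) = [-7, -5, - 1 , - 8/9,  -  10/19, 0, 7/18 , 1/2,8 , 9]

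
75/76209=25/25403  =  0.00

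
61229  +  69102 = 130331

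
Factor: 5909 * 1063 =19^1*311^1 * 1063^1 = 6281267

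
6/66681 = 2/22227 = 0.00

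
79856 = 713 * 112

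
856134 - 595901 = 260233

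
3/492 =1/164 = 0.01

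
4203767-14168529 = -9964762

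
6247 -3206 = 3041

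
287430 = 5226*55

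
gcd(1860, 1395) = 465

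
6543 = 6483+60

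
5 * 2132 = 10660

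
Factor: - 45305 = - 5^1*13^1*17^1*41^1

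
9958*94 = 936052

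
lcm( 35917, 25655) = 179585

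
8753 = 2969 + 5784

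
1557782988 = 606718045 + 951064943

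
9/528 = 3/176 = 0.02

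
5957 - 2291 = 3666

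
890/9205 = 178/1841 = 0.10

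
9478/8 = 1184 + 3/4 = 1184.75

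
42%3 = 0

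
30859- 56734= - 25875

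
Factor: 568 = 2^3*71^1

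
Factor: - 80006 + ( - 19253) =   -  99259^1 = -  99259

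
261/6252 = 87/2084 = 0.04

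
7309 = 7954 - 645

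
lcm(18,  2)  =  18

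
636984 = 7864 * 81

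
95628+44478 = 140106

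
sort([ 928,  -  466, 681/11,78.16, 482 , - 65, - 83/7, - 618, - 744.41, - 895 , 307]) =[ - 895 , - 744.41 , - 618, - 466  , - 65, - 83/7, 681/11,78.16, 307,482,928]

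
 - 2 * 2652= - 5304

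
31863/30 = 10621/10 =1062.10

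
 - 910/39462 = - 455/19731 = - 0.02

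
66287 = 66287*1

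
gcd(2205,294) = 147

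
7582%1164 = 598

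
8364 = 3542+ 4822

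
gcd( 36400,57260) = 140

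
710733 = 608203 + 102530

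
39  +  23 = 62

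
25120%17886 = 7234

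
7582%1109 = 928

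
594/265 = 2 + 64/265 = 2.24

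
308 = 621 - 313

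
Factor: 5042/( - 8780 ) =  - 2^( - 1)*5^( - 1)*439^( - 1)*2521^1 = -  2521/4390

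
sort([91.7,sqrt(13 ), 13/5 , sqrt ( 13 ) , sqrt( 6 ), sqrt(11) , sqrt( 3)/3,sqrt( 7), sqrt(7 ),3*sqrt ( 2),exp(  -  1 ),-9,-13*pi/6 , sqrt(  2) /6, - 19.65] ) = [ - 19.65, - 9,-13 *pi/6 , sqrt(2)/6, exp ( - 1 ),sqrt( 3) /3,sqrt (6 ) , 13/5,sqrt ( 7),sqrt (7 ), sqrt (11), sqrt( 13), sqrt( 13) , 3*sqrt (2 ),91.7] 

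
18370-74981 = -56611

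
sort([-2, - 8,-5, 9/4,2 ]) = [-8,-5,  -  2, 2 , 9/4 ] 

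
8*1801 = 14408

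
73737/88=73737/88=837.92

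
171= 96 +75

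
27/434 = 27/434  =  0.06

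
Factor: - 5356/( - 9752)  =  1339/2438 = 2^ (  -  1)*13^1*23^ ( - 1 ) * 53^( - 1) *103^1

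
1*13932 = 13932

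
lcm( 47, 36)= 1692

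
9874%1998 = 1882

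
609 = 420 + 189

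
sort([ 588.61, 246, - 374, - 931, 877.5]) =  [ - 931, - 374, 246, 588.61, 877.5 ] 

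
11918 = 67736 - 55818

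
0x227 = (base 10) 551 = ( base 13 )335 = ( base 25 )m1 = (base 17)1F7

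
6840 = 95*72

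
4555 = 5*911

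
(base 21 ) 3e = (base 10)77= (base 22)3B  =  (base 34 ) 29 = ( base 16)4D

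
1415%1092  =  323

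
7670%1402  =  660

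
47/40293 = 47/40293 = 0.00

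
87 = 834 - 747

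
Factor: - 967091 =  - 53^1*71^1*257^1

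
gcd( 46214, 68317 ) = 1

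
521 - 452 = 69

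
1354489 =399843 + 954646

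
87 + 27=114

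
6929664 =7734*896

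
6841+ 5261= 12102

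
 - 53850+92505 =38655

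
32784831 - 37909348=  - 5124517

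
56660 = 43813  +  12847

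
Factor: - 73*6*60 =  - 2^3*3^2*5^1*73^1 = - 26280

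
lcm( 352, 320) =3520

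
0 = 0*(-768 )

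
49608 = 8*6201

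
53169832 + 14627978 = 67797810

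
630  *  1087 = 684810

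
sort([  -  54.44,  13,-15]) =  [ - 54.44, - 15,13] 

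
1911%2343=1911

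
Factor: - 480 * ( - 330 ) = 2^6 * 3^2*5^2*11^1  =  158400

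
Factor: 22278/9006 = 47/19 = 19^( - 1)*47^1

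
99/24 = 33/8 = 4.12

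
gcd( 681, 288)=3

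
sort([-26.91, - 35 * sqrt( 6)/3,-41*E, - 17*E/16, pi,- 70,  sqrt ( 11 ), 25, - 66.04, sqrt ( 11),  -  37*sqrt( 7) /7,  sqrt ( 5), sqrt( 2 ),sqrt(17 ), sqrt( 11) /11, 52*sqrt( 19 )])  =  [ - 41*E, - 70,-66.04,  -  35*sqrt( 6 ) /3,  -  26.91,-37*sqrt (7) /7, - 17 * E/16,  sqrt (11)/11,sqrt( 2), sqrt( 5),pi,sqrt( 11), sqrt( 11 ), sqrt( 17), 25, 52*sqrt(19)]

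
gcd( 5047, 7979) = 1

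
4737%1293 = 858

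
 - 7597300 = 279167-7876467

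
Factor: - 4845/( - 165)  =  11^( - 1)*17^1 *19^1  =  323/11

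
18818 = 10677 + 8141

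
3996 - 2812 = 1184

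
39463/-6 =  - 39463/6 =- 6577.17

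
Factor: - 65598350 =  - 2^1*5^2 * 1311967^1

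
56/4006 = 28/2003 = 0.01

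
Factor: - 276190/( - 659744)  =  2^ ( - 4)*5^1*53^( - 1)*71^1=355/848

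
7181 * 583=4186523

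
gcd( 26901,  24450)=3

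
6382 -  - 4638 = 11020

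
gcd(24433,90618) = 1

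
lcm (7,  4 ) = 28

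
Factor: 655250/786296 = 327625/393148=2^( - 2) * 5^3*7^( - 1) * 19^(  -  1) *739^(-1)*2621^1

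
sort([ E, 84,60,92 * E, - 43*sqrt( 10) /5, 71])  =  [ - 43 * sqrt(10 ) /5, E,  60, 71, 84, 92 * E]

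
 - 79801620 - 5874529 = - 85676149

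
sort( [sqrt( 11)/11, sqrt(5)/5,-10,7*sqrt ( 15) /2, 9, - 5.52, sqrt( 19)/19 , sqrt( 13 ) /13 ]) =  [-10,  -  5.52, sqrt (19 ) /19, sqrt(13)/13, sqrt( 11 )/11, sqrt( 5 ) /5,9, 7*sqrt( 15 ) /2 ]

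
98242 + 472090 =570332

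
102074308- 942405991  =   - 840331683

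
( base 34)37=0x6d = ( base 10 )109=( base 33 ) 3a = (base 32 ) 3d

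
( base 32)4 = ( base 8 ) 4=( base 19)4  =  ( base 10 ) 4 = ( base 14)4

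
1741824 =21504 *81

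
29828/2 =14914=14914.00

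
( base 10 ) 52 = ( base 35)1H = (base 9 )57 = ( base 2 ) 110100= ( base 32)1K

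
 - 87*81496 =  - 7090152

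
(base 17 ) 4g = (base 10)84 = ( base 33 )2I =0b1010100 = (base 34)2G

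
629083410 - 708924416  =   - 79841006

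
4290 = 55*78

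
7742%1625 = 1242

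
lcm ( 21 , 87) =609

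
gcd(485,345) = 5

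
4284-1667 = 2617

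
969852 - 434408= 535444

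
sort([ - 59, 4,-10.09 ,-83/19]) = [-59, - 10.09,-83/19,  4]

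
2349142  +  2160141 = 4509283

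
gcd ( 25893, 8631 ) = 8631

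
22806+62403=85209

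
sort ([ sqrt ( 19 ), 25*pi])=[ sqrt (19 ), 25*pi] 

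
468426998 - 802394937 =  -333967939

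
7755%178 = 101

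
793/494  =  61/38 = 1.61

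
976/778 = 488/389 = 1.25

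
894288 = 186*4808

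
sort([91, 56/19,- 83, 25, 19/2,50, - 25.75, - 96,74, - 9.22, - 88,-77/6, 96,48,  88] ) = [ - 96,-88, - 83, - 25.75, - 77/6, - 9.22,56/19, 19/2, 25,48, 50, 74, 88, 91, 96] 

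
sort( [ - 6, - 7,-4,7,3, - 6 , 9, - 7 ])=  [- 7, - 7,-6,-6,-4,3 , 7,9]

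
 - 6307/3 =-6307/3=- 2102.33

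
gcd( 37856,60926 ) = 2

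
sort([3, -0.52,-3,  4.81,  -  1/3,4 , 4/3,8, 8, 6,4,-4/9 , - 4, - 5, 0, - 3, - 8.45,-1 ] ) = [ - 8.45, - 5,  -  4, - 3  ,-3  ,  -  1,-0.52, - 4/9, - 1/3,0, 4/3,3,  4, 4,4.81,6,  8, 8]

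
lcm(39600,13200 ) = 39600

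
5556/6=926 = 926.00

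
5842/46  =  127= 127.00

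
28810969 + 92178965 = 120989934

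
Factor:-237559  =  -7^1 *33937^1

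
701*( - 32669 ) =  - 22900969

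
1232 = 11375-10143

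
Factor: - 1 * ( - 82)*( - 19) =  - 2^1*19^1*41^1 = -1558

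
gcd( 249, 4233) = 249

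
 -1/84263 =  - 1 + 84262/84263  =  -0.00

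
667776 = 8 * 83472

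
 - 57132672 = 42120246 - 99252918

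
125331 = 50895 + 74436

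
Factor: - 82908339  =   - 3^1*27636113^1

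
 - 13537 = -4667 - 8870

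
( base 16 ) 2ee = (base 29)PP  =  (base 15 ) 350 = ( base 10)750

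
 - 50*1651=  - 82550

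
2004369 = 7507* 267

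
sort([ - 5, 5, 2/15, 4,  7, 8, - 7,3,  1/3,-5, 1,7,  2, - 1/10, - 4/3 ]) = [-7, - 5,  -  5, - 4/3, - 1/10, 2/15,1/3 , 1,2, 3,4, 5, 7,  7,  8 ] 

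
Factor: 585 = 3^2 * 5^1 * 13^1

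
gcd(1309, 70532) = 77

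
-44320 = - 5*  8864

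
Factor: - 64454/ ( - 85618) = 67/89 = 67^1*89^( - 1 )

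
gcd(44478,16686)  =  18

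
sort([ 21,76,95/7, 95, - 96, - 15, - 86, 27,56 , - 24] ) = [  -  96 ,  -  86,- 24 , - 15,  95/7,  21 , 27, 56,  76,95] 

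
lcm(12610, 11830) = 1147510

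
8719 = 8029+690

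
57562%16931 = 6769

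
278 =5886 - 5608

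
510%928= 510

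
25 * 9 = 225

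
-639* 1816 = - 1160424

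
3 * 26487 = 79461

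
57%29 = 28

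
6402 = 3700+2702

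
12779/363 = 35 + 74/363 = 35.20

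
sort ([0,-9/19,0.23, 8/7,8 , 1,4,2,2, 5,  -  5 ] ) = [  -  5,-9/19, 0, 0.23, 1,  8/7,2, 2, 4, 5,8]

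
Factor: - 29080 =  - 2^3*5^1 * 727^1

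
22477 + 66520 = 88997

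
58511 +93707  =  152218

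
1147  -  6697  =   - 5550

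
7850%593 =141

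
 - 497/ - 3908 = 497/3908= 0.13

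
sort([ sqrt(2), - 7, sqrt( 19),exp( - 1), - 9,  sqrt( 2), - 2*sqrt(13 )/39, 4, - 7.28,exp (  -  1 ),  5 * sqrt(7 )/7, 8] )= [-9, -7.28, - 7, - 2*sqrt (13)/39,exp( - 1 ),  exp( - 1 ), sqrt( 2), sqrt( 2),5*sqrt( 7)/7,4,sqrt(19),8 ] 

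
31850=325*98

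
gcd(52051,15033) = 1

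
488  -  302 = 186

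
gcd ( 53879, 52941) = 7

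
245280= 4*61320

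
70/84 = 5/6 = 0.83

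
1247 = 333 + 914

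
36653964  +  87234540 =123888504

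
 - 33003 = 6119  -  39122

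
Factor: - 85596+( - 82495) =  - 7^1*11^1*37^1*59^1=- 168091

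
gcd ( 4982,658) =94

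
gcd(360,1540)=20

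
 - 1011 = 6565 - 7576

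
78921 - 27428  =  51493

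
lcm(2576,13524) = 54096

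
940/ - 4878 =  - 470/2439=- 0.19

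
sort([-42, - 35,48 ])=[-42, - 35, 48 ]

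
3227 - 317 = 2910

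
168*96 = 16128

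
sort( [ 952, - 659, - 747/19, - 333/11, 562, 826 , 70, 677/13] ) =[ - 659 , - 747/19, - 333/11 , 677/13, 70, 562,826, 952 ]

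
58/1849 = 58/1849 = 0.03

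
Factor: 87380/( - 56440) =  - 2^( - 1)*83^(-1)*257^1=- 257/166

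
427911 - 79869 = 348042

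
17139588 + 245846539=262986127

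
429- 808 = - 379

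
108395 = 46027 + 62368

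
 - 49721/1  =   -49721 = - 49721.00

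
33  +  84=117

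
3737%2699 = 1038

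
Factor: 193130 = 2^1*5^1*7^1*31^1*89^1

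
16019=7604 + 8415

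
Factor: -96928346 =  - 2^1 *41^1*157^1*7529^1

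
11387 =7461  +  3926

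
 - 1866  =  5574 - 7440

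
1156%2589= 1156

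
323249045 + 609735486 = 932984531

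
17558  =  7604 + 9954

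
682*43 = 29326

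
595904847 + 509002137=1104906984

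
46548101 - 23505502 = 23042599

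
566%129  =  50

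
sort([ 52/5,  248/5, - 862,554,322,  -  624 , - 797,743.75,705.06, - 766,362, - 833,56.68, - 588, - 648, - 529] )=[ - 862, - 833, - 797, - 766, - 648, - 624 , - 588, - 529,52/5, 248/5, 56.68, 322,362, 554, 705.06,  743.75]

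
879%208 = 47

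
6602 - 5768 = 834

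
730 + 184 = 914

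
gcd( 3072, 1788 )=12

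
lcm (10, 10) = 10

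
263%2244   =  263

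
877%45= 22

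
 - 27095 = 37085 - 64180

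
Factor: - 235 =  -5^1*47^1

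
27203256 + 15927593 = 43130849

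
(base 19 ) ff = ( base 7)606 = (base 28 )ak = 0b100101100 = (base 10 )300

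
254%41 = 8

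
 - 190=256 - 446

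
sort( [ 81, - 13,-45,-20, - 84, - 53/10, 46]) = [ - 84,-45, - 20, - 13 , - 53/10,46, 81 ] 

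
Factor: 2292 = 2^2*3^1*191^1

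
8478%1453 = 1213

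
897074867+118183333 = 1015258200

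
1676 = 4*419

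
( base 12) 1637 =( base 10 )2635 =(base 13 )1279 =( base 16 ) a4b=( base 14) d63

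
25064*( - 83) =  - 2080312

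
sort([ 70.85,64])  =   [ 64, 70.85]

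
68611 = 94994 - 26383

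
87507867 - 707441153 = - 619933286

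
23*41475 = 953925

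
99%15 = 9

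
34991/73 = 479 + 24/73 = 479.33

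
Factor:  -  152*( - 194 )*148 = 2^6*19^1*37^1*97^1 = 4364224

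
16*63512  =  1016192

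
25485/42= 606 + 11/14 = 606.79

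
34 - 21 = 13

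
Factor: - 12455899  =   - 12455899^1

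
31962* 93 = 2972466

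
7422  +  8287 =15709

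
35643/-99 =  - 11881/33 = - 360.03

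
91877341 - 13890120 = 77987221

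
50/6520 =5/652 = 0.01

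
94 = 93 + 1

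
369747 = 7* 52821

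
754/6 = 125 + 2/3  =  125.67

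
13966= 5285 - -8681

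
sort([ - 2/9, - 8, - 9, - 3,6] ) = [ - 9, -8, - 3,- 2/9,6] 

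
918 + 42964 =43882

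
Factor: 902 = 2^1*11^1*  41^1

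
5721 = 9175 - 3454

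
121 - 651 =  - 530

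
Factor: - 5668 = - 2^2*13^1*109^1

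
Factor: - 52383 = - 3^1*19^1*919^1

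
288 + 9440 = 9728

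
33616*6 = 201696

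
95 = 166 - 71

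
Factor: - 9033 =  - 3^1 * 3011^1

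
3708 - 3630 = 78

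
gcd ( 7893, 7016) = 877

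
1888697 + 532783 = 2421480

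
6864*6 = 41184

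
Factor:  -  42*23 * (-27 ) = 2^1* 3^4 * 7^1*23^1 = 26082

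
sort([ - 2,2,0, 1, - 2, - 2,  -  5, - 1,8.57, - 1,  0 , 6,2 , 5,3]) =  [ - 5, - 2, - 2,- 2, - 1,-1,0,0,1,2, 2,3,5,6 , 8.57]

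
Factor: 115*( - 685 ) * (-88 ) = 2^3*5^2*11^1*23^1*137^1=6932200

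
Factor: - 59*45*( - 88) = 2^3 * 3^2*5^1*11^1*59^1 = 233640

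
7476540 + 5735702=13212242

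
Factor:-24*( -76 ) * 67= 2^5 *3^1*19^1*67^1 = 122208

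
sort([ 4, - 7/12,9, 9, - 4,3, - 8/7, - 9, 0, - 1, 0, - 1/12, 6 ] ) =[ - 9,-4 , - 8/7, - 1,-7/12 , - 1/12,0,0,3,4,6 , 9,9]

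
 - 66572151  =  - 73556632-- 6984481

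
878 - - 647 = 1525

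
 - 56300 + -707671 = -763971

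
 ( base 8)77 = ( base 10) 63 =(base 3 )2100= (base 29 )25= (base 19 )36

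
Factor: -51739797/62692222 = - 2^ (-1) *3^1 * 109^( - 1)*287579^( - 1)*17246599^1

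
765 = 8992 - 8227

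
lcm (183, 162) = 9882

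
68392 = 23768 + 44624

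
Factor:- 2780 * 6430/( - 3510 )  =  2^2*3^( - 3 )*5^1*13^( - 1 )*139^1*643^1  =  1787540/351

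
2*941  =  1882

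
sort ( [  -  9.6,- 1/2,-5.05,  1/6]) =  [ - 9.6, - 5.05 , - 1/2,1/6]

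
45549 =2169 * 21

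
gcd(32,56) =8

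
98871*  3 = 296613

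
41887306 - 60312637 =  - 18425331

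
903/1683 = 301/561 = 0.54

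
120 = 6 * 20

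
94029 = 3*31343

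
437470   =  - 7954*(  -  55)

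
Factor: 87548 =2^2*43^1*509^1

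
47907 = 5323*9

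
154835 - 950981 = -796146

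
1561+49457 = 51018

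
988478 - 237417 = 751061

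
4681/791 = 5 + 726/791=5.92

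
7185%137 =61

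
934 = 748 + 186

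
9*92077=828693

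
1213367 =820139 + 393228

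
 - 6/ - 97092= 1/16182=0.00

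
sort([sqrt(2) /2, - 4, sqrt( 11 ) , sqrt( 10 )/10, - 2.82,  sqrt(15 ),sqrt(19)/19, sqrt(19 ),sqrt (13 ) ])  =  [ - 4,-2.82, sqrt(19 )/19,sqrt( 10 ) /10, sqrt (2)/2,sqrt( 11 ),sqrt( 13 ),sqrt(15 ), sqrt( 19) ] 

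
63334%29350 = 4634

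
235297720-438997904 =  - 203700184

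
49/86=49/86  =  0.57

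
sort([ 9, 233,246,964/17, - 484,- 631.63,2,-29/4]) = [-631.63, - 484,-29/4,2, 9 , 964/17 , 233,246] 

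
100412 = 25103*4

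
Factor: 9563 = 73^1* 131^1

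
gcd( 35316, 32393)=1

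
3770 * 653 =2461810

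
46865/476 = 6695/68 = 98.46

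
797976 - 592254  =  205722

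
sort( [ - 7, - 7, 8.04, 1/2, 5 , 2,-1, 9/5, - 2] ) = [ - 7,-7, - 2,-1,1/2,9/5, 2,5,  8.04 ] 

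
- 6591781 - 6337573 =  - 12929354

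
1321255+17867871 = 19189126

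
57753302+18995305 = 76748607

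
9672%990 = 762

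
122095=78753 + 43342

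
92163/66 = 1396 + 9/22= 1396.41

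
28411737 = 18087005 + 10324732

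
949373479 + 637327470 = 1586700949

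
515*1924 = 990860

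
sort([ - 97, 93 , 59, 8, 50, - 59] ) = [ - 97, - 59, 8, 50, 59,93 ] 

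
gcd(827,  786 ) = 1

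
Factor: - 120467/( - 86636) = 673/484 = 2^(- 2) * 11^( - 2) * 673^1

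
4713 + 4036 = 8749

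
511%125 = 11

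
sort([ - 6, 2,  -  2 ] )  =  [ - 6, - 2,  2 ] 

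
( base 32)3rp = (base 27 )5BJ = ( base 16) f79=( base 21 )8KD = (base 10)3961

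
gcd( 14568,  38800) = 8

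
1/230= 1/230 = 0.00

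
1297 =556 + 741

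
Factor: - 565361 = - 565361^1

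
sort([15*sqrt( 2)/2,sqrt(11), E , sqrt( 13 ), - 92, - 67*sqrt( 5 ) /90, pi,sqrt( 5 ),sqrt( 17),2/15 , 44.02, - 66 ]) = [- 92, - 66, - 67*sqrt( 5) /90,2/15,sqrt( 5 ),E,pi,sqrt( 11 ),sqrt ( 13 ) , sqrt(17 ),15*sqrt (2)/2, 44.02] 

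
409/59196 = 409/59196=0.01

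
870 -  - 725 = 1595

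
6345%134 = 47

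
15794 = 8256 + 7538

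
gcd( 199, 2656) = 1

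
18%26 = 18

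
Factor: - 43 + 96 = 53 = 53^1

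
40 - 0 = 40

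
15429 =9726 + 5703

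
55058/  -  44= - 27529/22 = -  1251.32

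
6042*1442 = 8712564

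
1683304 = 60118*28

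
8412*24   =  201888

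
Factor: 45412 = 2^2*11353^1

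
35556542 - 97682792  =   - 62126250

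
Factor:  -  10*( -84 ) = 2^3*3^1*5^1*7^1 = 840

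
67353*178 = 11988834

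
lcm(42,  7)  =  42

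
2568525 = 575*4467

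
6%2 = 0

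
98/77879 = 98/77879 = 0.00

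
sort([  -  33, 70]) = [ - 33,70]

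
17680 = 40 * 442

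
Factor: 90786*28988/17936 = 328963071/2242 = 2^ (-1)*3^1*19^( - 1)*59^( - 1)*7247^1*15131^1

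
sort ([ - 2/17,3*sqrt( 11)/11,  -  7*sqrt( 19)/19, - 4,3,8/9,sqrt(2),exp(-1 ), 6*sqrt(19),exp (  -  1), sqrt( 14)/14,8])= [ - 4, - 7*sqrt( 19)/19, - 2/17 , sqrt ( 14 )/14, exp( - 1 ),  exp( - 1),8/9, 3*sqrt( 11)/11 , sqrt( 2 ),3,8,6*sqrt( 19) ] 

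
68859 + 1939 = 70798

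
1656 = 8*207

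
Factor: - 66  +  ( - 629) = - 695= -5^1*139^1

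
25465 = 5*5093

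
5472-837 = 4635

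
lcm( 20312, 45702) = 182808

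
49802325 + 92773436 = 142575761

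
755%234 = 53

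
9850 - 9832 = 18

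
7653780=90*85042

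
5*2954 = 14770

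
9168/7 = 1309+5/7 = 1309.71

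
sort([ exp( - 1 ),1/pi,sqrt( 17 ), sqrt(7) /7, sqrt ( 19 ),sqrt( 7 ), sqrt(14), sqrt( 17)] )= [ 1/pi, exp( - 1), sqrt( 7) /7, sqrt( 7) , sqrt( 14),sqrt( 17 ),  sqrt(17), sqrt( 19)]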